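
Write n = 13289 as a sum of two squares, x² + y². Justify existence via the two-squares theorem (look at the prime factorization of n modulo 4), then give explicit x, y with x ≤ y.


Step 1: Factor n = 13289 = 97 · 137.
Step 2: Check the mod-4 condition on each prime factor: 97 ≡ 1 (mod 4), exponent 1; 137 ≡ 1 (mod 4), exponent 1.
All primes ≡ 3 (mod 4) appear to even exponent (or don't appear), so by the two-squares theorem n IS expressible as a sum of two squares.
Step 3: Build a representation. Here n = 97 · 137 is a product of primes ≡ 1 (mod 4). Each prime p ≡ 1 (mod 4) is itself a sum of two squares; find a² by testing p − a² for a perfect square:
  97: 97 − 1² = 96, 97 − 2² = 93, 97 − 3² = 88, 97 − 4² = 81 = 9² ⇒ 97 = 4² + 9².
  137: 137 − 1² = 136, 137 − 2² = 133, 137 − 3² = 128, 137 − 4² = 121 = 11² ⇒ 137 = 4² + 11².
  Combine using the Brahmagupta–Fibonacci identity (a² + b²)(c² + d²) = (ac − bd)² + (ad + bc)² = (ac + bd)² + (ad − bc)²:
  97 · 137 = 13289: from (4² + 9²)(4² + 11²), take (4·4 − 9·11, 4·11 + 9·4) = (16 − 99, 44 + 36) = (-83, 80); dropping signs (only squares matter) gives (83, 80); check 83² + 80² = 6889 + 6400 = 13289 ✓.
Step 4: Order so x ≤ y and verify: 80² + 83² = 6400 + 6889 = 13289 = n. ✓

n = 13289 = 80² + 83² (one valid representation with x ≤ y).


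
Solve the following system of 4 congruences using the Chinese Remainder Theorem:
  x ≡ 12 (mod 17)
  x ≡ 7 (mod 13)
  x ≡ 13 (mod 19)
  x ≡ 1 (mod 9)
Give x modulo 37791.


Product of moduli M = 17 · 13 · 19 · 9 = 37791.
Merge one congruence at a time:
  Start: x ≡ 12 (mod 17).
  Combine with x ≡ 7 (mod 13); new modulus lcm = 221.
    Write x = 12 + 17·t and substitute into x ≡ 7 (mod 13): 17·t ≡ 7 − 12 = -5 (mod 13).
    Reduce coefficients mod 13: 4·t ≡ 8 (mod 13).
    The inverse of 4 mod 13 is 10 (since 4·10 = 40 = 3·13 + 1), so t ≡ 10·8 = 80 ≡ 2 (mod 13).
    Then x = 12 + 17·2 = 46, valid modulo lcm(17, 13) = 221: x ≡ 46 (mod 221).
  Combine with x ≡ 13 (mod 19); new modulus lcm = 4199.
    Write x = 46 + 221·t and substitute into x ≡ 13 (mod 19): 221·t ≡ 13 − 46 = -33 (mod 19).
    Reduce coefficients mod 19: 12·t ≡ 5 (mod 19).
    The inverse of 12 mod 19 is 8 (since 12·8 = 96 = 5·19 + 1), so t ≡ 8·5 = 40 ≡ 2 (mod 19).
    Then x = 46 + 221·2 = 488, valid modulo lcm(221, 19) = 4199: x ≡ 488 (mod 4199).
  Combine with x ≡ 1 (mod 9); new modulus lcm = 37791.
    Write x = 488 + 4199·t and substitute into x ≡ 1 (mod 9): 4199·t ≡ 1 − 488 = -487 (mod 9).
    Reduce coefficients mod 9: 5·t ≡ 8 (mod 9).
    The inverse of 5 mod 9 is 2 (since 5·2 = 10 = 1·9 + 1), so t ≡ 2·8 = 16 ≡ 7 (mod 9).
    Then x = 488 + 4199·7 = 29881, valid modulo lcm(4199, 9) = 37791: x ≡ 29881 (mod 37791).
Verify against each original: 29881 mod 17 = 12, 29881 mod 13 = 7, 29881 mod 19 = 13, 29881 mod 9 = 1.

x ≡ 29881 (mod 37791).


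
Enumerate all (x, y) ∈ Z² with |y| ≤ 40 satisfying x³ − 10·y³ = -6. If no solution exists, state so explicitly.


The equation is x³ - 10y³ = -6. For fixed y, x³ = 10·y³ − 6, so a solution requires the RHS to be a perfect cube.
Strategy: iterate y from -40 to 40, compute RHS = 10·y³ − 6, and check whether it is a (positive or negative) perfect cube.
Check small values of y:
  y = 0: RHS = -6 is not a perfect cube.
  y = 1: RHS = 4 is not a perfect cube.
  y = -1: RHS = -16 is not a perfect cube.
  y = 2: RHS = 74 is not a perfect cube.
  y = -2: RHS = -86 is not a perfect cube.
  y = 3: RHS = 264 is not a perfect cube.
  y = -3: RHS = -276 is not a perfect cube.
Continuing the search up to |y| = 40 finds no solutions either.
No (x, y) in the scanned range satisfies the equation.

No integer solutions with |y| ≤ 40.


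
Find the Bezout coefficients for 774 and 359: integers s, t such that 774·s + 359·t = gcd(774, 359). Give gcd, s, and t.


Euclidean algorithm on (774, 359) — divide until remainder is 0:
  774 = 2 · 359 + 56
  359 = 6 · 56 + 23
  56 = 2 · 23 + 10
  23 = 2 · 10 + 3
  10 = 3 · 3 + 1
  3 = 3 · 1 + 0
gcd(774, 359) = 1.
Track Bezout coefficients alongside the remainders: start with r₀ = 774 = a·1 + b·0 (s = 1, t = 0) and r₁ = 359 = a·0 + b·1 (s = 0, t = 1); each new remainder r_{k+1} = r_{k-1} − q_k·r_k inherits s_{k+1} = s_{k-1} − q_k·s_k, t_{k+1} = t_{k-1} − q_k·t_k, so r_k = a·s_k + b·t_k at every step:
  q = 2: r = 56, s = 1 − 2·0 = 1, t = 0 − 2·1 = -2  (check: 774·1 + 359·(-2) = 56)
  q = 6: r = 23, s = 0 − 6·1 = -6, t = 1 − 6·(-2) = 13  (check: 774·(-6) + 359·13 = 23)
  q = 2: r = 10, s = 1 − 2·(-6) = 13, t = -2 − 2·13 = -28  (check: 774·13 + 359·(-28) = 10)
  q = 2: r = 3, s = -6 − 2·13 = -32, t = 13 − 2·(-28) = 69  (check: 774·(-32) + 359·69 = 3)
  q = 3: r = 1, s = 13 − 3·(-32) = 109, t = -28 − 3·69 = -235  (check: 774·109 + 359·(-235) = 1)
The row with r = 1 (the gcd) gives the Bezout coefficients s = 109, t = -235.
Result: 774 · (109) + 359 · (-235) = 1.

gcd(774, 359) = 1; s = 109, t = -235 (check: 774·109 + 359·(-235) = 1).


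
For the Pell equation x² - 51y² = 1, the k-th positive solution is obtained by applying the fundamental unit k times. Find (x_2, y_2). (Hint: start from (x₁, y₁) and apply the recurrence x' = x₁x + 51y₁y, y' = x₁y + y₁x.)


Step 1: Find the fundamental solution (x₁, y₁) of x² - 51y² = 1.
  Expand √51 as a continued fraction. a₀ = ⌊√51⌋ = 7; iterate m_{k+1} = d_k·a_k − m_k, d_{k+1} = (51 − m_{k+1}²)/d_k, a_{k+1} = ⌊(a₀ + m_{k+1})/d_{k+1}⌋ (starting m₀ = 0, d₀ = 1), with convergents p_k = a_k·p_{k-1} + p_{k-2}, q_k = a_k·q_{k-1} + q_{k-2} (p₋₁ = 1, q₋₁ = 0):
  k = 0: a₀ = 7; p₀/q₀ = 7/1; p₀² − 51·q₀² = 49 − 51 = -2.
  k = 1: m = 7, d = 2, a = ⌊(7 + 7)/2⌋ = 7; p/q = (7·7 + 1)/(7·1 + 0) = 50/7; p² − 51·q² = 2500 − 2499 = 1.
  The first convergent with p² − 51·q² = 1 gives the fundamental solution (x₁, y₁) = (50, 7).
Step 2: Apply the recurrence (x_{n+1}, y_{n+1}) = (x₁x_n + 51y₁y_n, x₁y_n + y₁x_n) repeatedly.
  From (x_1, y_1) = (50, 7): x_2 = 50·50 + 51·7·7 = 4999; y_2 = 50·7 + 7·50 = 700.
Step 3: Verify x_2² - 51·y_2² = 24990001 - 24990000 = 1 (should be 1). ✓

(x_1, y_1) = (50, 7); (x_2, y_2) = (4999, 700).


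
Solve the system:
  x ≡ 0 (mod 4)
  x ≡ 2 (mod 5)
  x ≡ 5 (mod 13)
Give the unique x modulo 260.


Moduli 4, 5, 13 are pairwise coprime; by CRT there is a unique solution modulo M = 4 · 5 · 13 = 260.
Solve pairwise, accumulating the modulus:
  Start with x ≡ 0 (mod 4).
  Combine with x ≡ 2 (mod 5): since gcd(4, 5) = 1, we get a unique residue mod 20.
    Write x = 0 + 4·t and substitute into x ≡ 2 (mod 5): 4·t ≡ 2 − 0 = 2 (mod 5).
    The inverse of 4 mod 5 is 4 (since 4·4 = 16 = 3·5 + 1), so t ≡ 4·2 = 8 ≡ 3 (mod 5).
    Then x = 0 + 4·3 = 12, valid modulo lcm(4, 5) = 20: x ≡ 12 (mod 20).
  Combine with x ≡ 5 (mod 13): since gcd(20, 13) = 1, we get a unique residue mod 260.
    Write x = 12 + 20·t and substitute into x ≡ 5 (mod 13): 20·t ≡ 5 − 12 = -7 (mod 13).
    Reduce coefficients mod 13: 7·t ≡ 6 (mod 13).
    The inverse of 7 mod 13 is 2 (since 7·2 = 14 = 1·13 + 1), so t ≡ 2·6 = 12 ≡ 12 (mod 13).
    Then x = 12 + 20·12 = 252, valid modulo lcm(20, 13) = 260: x ≡ 252 (mod 260).
Verify: 252 mod 4 = 0 ✓, 252 mod 5 = 2 ✓, 252 mod 13 = 5 ✓.

x ≡ 252 (mod 260).


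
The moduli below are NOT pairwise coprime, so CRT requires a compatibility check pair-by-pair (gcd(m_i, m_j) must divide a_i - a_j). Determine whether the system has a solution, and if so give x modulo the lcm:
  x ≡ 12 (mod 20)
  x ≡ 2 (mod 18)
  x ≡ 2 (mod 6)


Moduli 20, 18, 6 are not pairwise coprime, so CRT works modulo lcm(m_i) when all pairwise compatibility conditions hold.
Pairwise compatibility: gcd(m_i, m_j) must divide a_i - a_j for every pair.
Merge one congruence at a time:
  Start: x ≡ 12 (mod 20).
  Combine with x ≡ 2 (mod 18): gcd(20, 18) = 2; 2 - 12 = -10, which IS divisible by 2, so compatible.
    Write x = 12 + 20·t and substitute into x ≡ 2 (mod 18): 20·t ≡ 2 − 12 = -10 (mod 18).
    Divide the congruence (and modulus) by g = 2: 10·t ≡ -5 (mod 9).
    Reduce coefficients mod 9: 1·t ≡ 4 (mod 9).
    So t ≡ 4 (mod 9).
    Then x = 12 + 20·4 = 92, valid modulo lcm(20, 18) = 180: x ≡ 92 (mod 180).
  Combine with x ≡ 2 (mod 6): gcd(180, 6) = 6; 2 - 92 = -90, which IS divisible by 6, so compatible.
    Write x = 92 + 180·t and substitute into x ≡ 2 (mod 6): 180·t ≡ 2 − 92 = -90 (mod 6).
    Divide the congruence (and modulus) by g = 6: 30·t ≡ -15 (mod 1).
    Modulo 1 every t works; take t = 0.
    Then x = 92 + 180·0 = 92, valid modulo lcm(180, 6) = 180: x ≡ 92 (mod 180).
Verify: 92 mod 20 = 12, 92 mod 18 = 2, 92 mod 6 = 2.

x ≡ 92 (mod 180).


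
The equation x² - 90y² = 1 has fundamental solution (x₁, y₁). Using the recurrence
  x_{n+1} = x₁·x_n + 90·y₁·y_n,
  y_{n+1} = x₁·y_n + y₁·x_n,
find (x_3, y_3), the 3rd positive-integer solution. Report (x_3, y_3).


Step 1: Find the fundamental solution (x₁, y₁) of x² - 90y² = 1.
  Expand √90 as a continued fraction. a₀ = ⌊√90⌋ = 9; iterate m_{k+1} = d_k·a_k − m_k, d_{k+1} = (90 − m_{k+1}²)/d_k, a_{k+1} = ⌊(a₀ + m_{k+1})/d_{k+1}⌋ (starting m₀ = 0, d₀ = 1), with convergents p_k = a_k·p_{k-1} + p_{k-2}, q_k = a_k·q_{k-1} + q_{k-2} (p₋₁ = 1, q₋₁ = 0):
  k = 0: a₀ = 9; p₀/q₀ = 9/1; p₀² − 90·q₀² = 81 − 90 = -9.
  k = 1: m = 9, d = 9, a = ⌊(9 + 9)/9⌋ = 2; p/q = (2·9 + 1)/(2·1 + 0) = 19/2; p² − 90·q² = 361 − 360 = 1.
  The first convergent with p² − 90·q² = 1 gives the fundamental solution (x₁, y₁) = (19, 2).
Step 2: Apply the recurrence (x_{n+1}, y_{n+1}) = (x₁x_n + 90y₁y_n, x₁y_n + y₁x_n) repeatedly.
  From (x_1, y_1) = (19, 2): x_2 = 19·19 + 90·2·2 = 721; y_2 = 19·2 + 2·19 = 76.
  From (x_2, y_2) = (721, 76): x_3 = 19·721 + 90·2·76 = 27379; y_3 = 19·76 + 2·721 = 2886.
Step 3: Verify x_3² - 90·y_3² = 749609641 - 749609640 = 1 (should be 1). ✓

(x_1, y_1) = (19, 2); (x_3, y_3) = (27379, 2886).


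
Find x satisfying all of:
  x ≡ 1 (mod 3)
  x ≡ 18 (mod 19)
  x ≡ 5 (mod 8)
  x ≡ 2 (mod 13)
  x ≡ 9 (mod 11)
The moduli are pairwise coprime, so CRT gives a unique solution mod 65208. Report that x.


Product of moduli M = 3 · 19 · 8 · 13 · 11 = 65208.
Merge one congruence at a time:
  Start: x ≡ 1 (mod 3).
  Combine with x ≡ 18 (mod 19); new modulus lcm = 57.
    Write x = 1 + 3·t and substitute into x ≡ 18 (mod 19): 3·t ≡ 18 − 1 = 17 (mod 19).
    The inverse of 3 mod 19 is 13 (since 3·13 = 39 = 2·19 + 1), so t ≡ 13·17 = 221 ≡ 12 (mod 19).
    Then x = 1 + 3·12 = 37, valid modulo lcm(3, 19) = 57: x ≡ 37 (mod 57).
  Combine with x ≡ 5 (mod 8); new modulus lcm = 456.
    Write x = 37 + 57·t and substitute into x ≡ 5 (mod 8): 57·t ≡ 5 − 37 = -32 (mod 8).
    Reduce coefficients mod 8: 1·t ≡ 0 (mod 8).
    So t ≡ 0 (mod 8).
    Then x = 37 + 57·0 = 37, valid modulo lcm(57, 8) = 456: x ≡ 37 (mod 456).
  Combine with x ≡ 2 (mod 13); new modulus lcm = 5928.
    Write x = 37 + 456·t and substitute into x ≡ 2 (mod 13): 456·t ≡ 2 − 37 = -35 (mod 13).
    Reduce coefficients mod 13: 1·t ≡ 4 (mod 13).
    So t ≡ 4 (mod 13).
    Then x = 37 + 456·4 = 1861, valid modulo lcm(456, 13) = 5928: x ≡ 1861 (mod 5928).
  Combine with x ≡ 9 (mod 11); new modulus lcm = 65208.
    Write x = 1861 + 5928·t and substitute into x ≡ 9 (mod 11): 5928·t ≡ 9 − 1861 = -1852 (mod 11).
    Reduce coefficients mod 11: 10·t ≡ 7 (mod 11).
    The inverse of 10 mod 11 is 10 (since 10·10 = 100 = 9·11 + 1), so t ≡ 10·7 = 70 ≡ 4 (mod 11).
    Then x = 1861 + 5928·4 = 25573, valid modulo lcm(5928, 11) = 65208: x ≡ 25573 (mod 65208).
Verify against each original: 25573 mod 3 = 1, 25573 mod 19 = 18, 25573 mod 8 = 5, 25573 mod 13 = 2, 25573 mod 11 = 9.

x ≡ 25573 (mod 65208).


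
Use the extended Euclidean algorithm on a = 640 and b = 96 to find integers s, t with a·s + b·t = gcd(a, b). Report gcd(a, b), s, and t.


Euclidean algorithm on (640, 96) — divide until remainder is 0:
  640 = 6 · 96 + 64
  96 = 1 · 64 + 32
  64 = 2 · 32 + 0
gcd(640, 96) = 32.
Track Bezout coefficients alongside the remainders: start with r₀ = 640 = a·1 + b·0 (s = 1, t = 0) and r₁ = 96 = a·0 + b·1 (s = 0, t = 1); each new remainder r_{k+1} = r_{k-1} − q_k·r_k inherits s_{k+1} = s_{k-1} − q_k·s_k, t_{k+1} = t_{k-1} − q_k·t_k, so r_k = a·s_k + b·t_k at every step:
  q = 6: r = 64, s = 1 − 6·0 = 1, t = 0 − 6·1 = -6  (check: 640·1 + 96·(-6) = 64)
  q = 1: r = 32, s = 0 − 1·1 = -1, t = 1 − 1·(-6) = 7  (check: 640·(-1) + 96·7 = 32)
The row with r = 32 (the gcd) gives the Bezout coefficients s = -1, t = 7.
Result: 640 · (-1) + 96 · (7) = 32.

gcd(640, 96) = 32; s = -1, t = 7 (check: 640·(-1) + 96·7 = 32).


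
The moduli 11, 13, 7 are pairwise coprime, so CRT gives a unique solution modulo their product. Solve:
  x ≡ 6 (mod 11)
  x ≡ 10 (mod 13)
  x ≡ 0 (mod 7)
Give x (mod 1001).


Moduli 11, 13, 7 are pairwise coprime; by CRT there is a unique solution modulo M = 11 · 13 · 7 = 1001.
Solve pairwise, accumulating the modulus:
  Start with x ≡ 6 (mod 11).
  Combine with x ≡ 10 (mod 13): since gcd(11, 13) = 1, we get a unique residue mod 143.
    Write x = 6 + 11·t and substitute into x ≡ 10 (mod 13): 11·t ≡ 10 − 6 = 4 (mod 13).
    The inverse of 11 mod 13 is 6 (since 11·6 = 66 = 5·13 + 1), so t ≡ 6·4 = 24 ≡ 11 (mod 13).
    Then x = 6 + 11·11 = 127, valid modulo lcm(11, 13) = 143: x ≡ 127 (mod 143).
  Combine with x ≡ 0 (mod 7): since gcd(143, 7) = 1, we get a unique residue mod 1001.
    Write x = 127 + 143·t and substitute into x ≡ 0 (mod 7): 143·t ≡ 0 − 127 = -127 (mod 7).
    Reduce coefficients mod 7: 3·t ≡ 6 (mod 7).
    The inverse of 3 mod 7 is 5 (since 3·5 = 15 = 2·7 + 1), so t ≡ 5·6 = 30 ≡ 2 (mod 7).
    Then x = 127 + 143·2 = 413, valid modulo lcm(143, 7) = 1001: x ≡ 413 (mod 1001).
Verify: 413 mod 11 = 6 ✓, 413 mod 13 = 10 ✓, 413 mod 7 = 0 ✓.

x ≡ 413 (mod 1001).


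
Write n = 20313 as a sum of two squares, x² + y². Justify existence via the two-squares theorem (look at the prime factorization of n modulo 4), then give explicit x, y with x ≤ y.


Step 1: Factor n = 20313 = 3^2 · 37 · 61.
Step 2: Check the mod-4 condition on each prime factor: 3 ≡ 3 (mod 4), exponent 2 (must be even); 37 ≡ 1 (mod 4), exponent 1; 61 ≡ 1 (mod 4), exponent 1.
All primes ≡ 3 (mod 4) appear to even exponent (or don't appear), so by the two-squares theorem n IS expressible as a sum of two squares.
Step 3: Build a representation. Group n = k² · m with k = 3 and m = 37 · 61 = 2257 (a product of primes ≡ 1 (mod 4)); a representation of m scales to one of n via (k·x)² + (k·y)² = k²(x² + y²). Each prime p ≡ 1 (mod 4) is itself a sum of two squares; find a² by testing p − a² for a perfect square:
  37: 37 − 1² = 36 = 6² ⇒ 37 = 1² + 6².
  61: 61 − 1² = 60, 61 − 2² = 57, 61 − 3² = 52, 61 − 4² = 45, 61 − 5² = 36 = 6² ⇒ 61 = 5² + 6².
  Combine using the Brahmagupta–Fibonacci identity (a² + b²)(c² + d²) = (ac − bd)² + (ad + bc)² = (ac + bd)² + (ad − bc)²:
  37 · 61 = 2257: from (1² + 6²)(5² + 6²), take (1·5 − 6·6, 1·6 + 6·5) = (5 − 36, 6 + 30) = (-31, 36); dropping signs (only squares matter) gives (31, 36); check 31² + 36² = 961 + 1296 = 2257 ✓.
  Scale by k = 3: (3·31, 3·36) = (93, 108).
Step 4: Order so x ≤ y and verify: 93² + 108² = 8649 + 11664 = 20313 = n. ✓

n = 20313 = 93² + 108² (one valid representation with x ≤ y).


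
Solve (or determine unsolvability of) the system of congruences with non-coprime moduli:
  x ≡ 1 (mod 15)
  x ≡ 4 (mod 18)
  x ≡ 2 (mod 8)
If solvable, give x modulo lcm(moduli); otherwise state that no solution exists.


Moduli 15, 18, 8 are not pairwise coprime, so CRT works modulo lcm(m_i) when all pairwise compatibility conditions hold.
Pairwise compatibility: gcd(m_i, m_j) must divide a_i - a_j for every pair.
Merge one congruence at a time:
  Start: x ≡ 1 (mod 15).
  Combine with x ≡ 4 (mod 18): gcd(15, 18) = 3; 4 - 1 = 3, which IS divisible by 3, so compatible.
    Write x = 1 + 15·t and substitute into x ≡ 4 (mod 18): 15·t ≡ 4 − 1 = 3 (mod 18).
    Divide the congruence (and modulus) by g = 3: 5·t ≡ 1 (mod 6).
    The inverse of 5 mod 6 is 5 (since 5·5 = 25 = 4·6 + 1), so t ≡ 5·1 = 5 ≡ 5 (mod 6).
    Then x = 1 + 15·5 = 76, valid modulo lcm(15, 18) = 90: x ≡ 76 (mod 90).
  Combine with x ≡ 2 (mod 8): gcd(90, 8) = 2; 2 - 76 = -74, which IS divisible by 2, so compatible.
    Write x = 76 + 90·t and substitute into x ≡ 2 (mod 8): 90·t ≡ 2 − 76 = -74 (mod 8).
    Divide the congruence (and modulus) by g = 2: 45·t ≡ -37 (mod 4).
    Reduce coefficients mod 4: 1·t ≡ 3 (mod 4).
    So t ≡ 3 (mod 4).
    Then x = 76 + 90·3 = 346, valid modulo lcm(90, 8) = 360: x ≡ 346 (mod 360).
Verify: 346 mod 15 = 1, 346 mod 18 = 4, 346 mod 8 = 2.

x ≡ 346 (mod 360).


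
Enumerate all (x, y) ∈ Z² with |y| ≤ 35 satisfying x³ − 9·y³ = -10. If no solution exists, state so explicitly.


The equation is x³ - 9y³ = -10. For fixed y, x³ = 9·y³ − 10, so a solution requires the RHS to be a perfect cube.
Strategy: iterate y from -35 to 35, compute RHS = 9·y³ − 10, and check whether it is a (positive or negative) perfect cube.
Check small values of y:
  y = 0: RHS = -10 is not a perfect cube.
  y = 1: RHS = -1 = (-1)³ ⇒ x = -1 works.
  y = -1: RHS = -19 is not a perfect cube.
  y = 2: RHS = 62 is not a perfect cube.
  y = -2: RHS = -82 is not a perfect cube.
  y = 3: RHS = 233 is not a perfect cube.
  y = -3: RHS = -253 is not a perfect cube.
Continuing the search up to |y| = 35 finds no further solutions beyond those listed.
Collected solutions: (-1, 1).

Solutions (with |y| ≤ 35): (-1, 1).


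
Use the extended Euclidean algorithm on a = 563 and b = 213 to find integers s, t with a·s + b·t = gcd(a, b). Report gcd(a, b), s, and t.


Euclidean algorithm on (563, 213) — divide until remainder is 0:
  563 = 2 · 213 + 137
  213 = 1 · 137 + 76
  137 = 1 · 76 + 61
  76 = 1 · 61 + 15
  61 = 4 · 15 + 1
  15 = 15 · 1 + 0
gcd(563, 213) = 1.
Track Bezout coefficients alongside the remainders: start with r₀ = 563 = a·1 + b·0 (s = 1, t = 0) and r₁ = 213 = a·0 + b·1 (s = 0, t = 1); each new remainder r_{k+1} = r_{k-1} − q_k·r_k inherits s_{k+1} = s_{k-1} − q_k·s_k, t_{k+1} = t_{k-1} − q_k·t_k, so r_k = a·s_k + b·t_k at every step:
  q = 2: r = 137, s = 1 − 2·0 = 1, t = 0 − 2·1 = -2  (check: 563·1 + 213·(-2) = 137)
  q = 1: r = 76, s = 0 − 1·1 = -1, t = 1 − 1·(-2) = 3  (check: 563·(-1) + 213·3 = 76)
  q = 1: r = 61, s = 1 − 1·(-1) = 2, t = -2 − 1·3 = -5  (check: 563·2 + 213·(-5) = 61)
  q = 1: r = 15, s = -1 − 1·2 = -3, t = 3 − 1·(-5) = 8  (check: 563·(-3) + 213·8 = 15)
  q = 4: r = 1, s = 2 − 4·(-3) = 14, t = -5 − 4·8 = -37  (check: 563·14 + 213·(-37) = 1)
The row with r = 1 (the gcd) gives the Bezout coefficients s = 14, t = -37.
Result: 563 · (14) + 213 · (-37) = 1.

gcd(563, 213) = 1; s = 14, t = -37 (check: 563·14 + 213·(-37) = 1).


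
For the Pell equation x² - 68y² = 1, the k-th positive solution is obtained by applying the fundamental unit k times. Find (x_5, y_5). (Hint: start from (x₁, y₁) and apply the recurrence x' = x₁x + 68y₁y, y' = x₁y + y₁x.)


Step 1: Find the fundamental solution (x₁, y₁) of x² - 68y² = 1.
  Expand √68 as a continued fraction. a₀ = ⌊√68⌋ = 8; iterate m_{k+1} = d_k·a_k − m_k, d_{k+1} = (68 − m_{k+1}²)/d_k, a_{k+1} = ⌊(a₀ + m_{k+1})/d_{k+1}⌋ (starting m₀ = 0, d₀ = 1), with convergents p_k = a_k·p_{k-1} + p_{k-2}, q_k = a_k·q_{k-1} + q_{k-2} (p₋₁ = 1, q₋₁ = 0):
  k = 0: a₀ = 8; p₀/q₀ = 8/1; p₀² − 68·q₀² = 64 − 68 = -4.
  k = 1: m = 8, d = 4, a = ⌊(8 + 8)/4⌋ = 4; p/q = (4·8 + 1)/(4·1 + 0) = 33/4; p² − 68·q² = 1089 − 1088 = 1.
  The first convergent with p² − 68·q² = 1 gives the fundamental solution (x₁, y₁) = (33, 4).
Step 2: Apply the recurrence (x_{n+1}, y_{n+1}) = (x₁x_n + 68y₁y_n, x₁y_n + y₁x_n) repeatedly.
  From (x_1, y_1) = (33, 4): x_2 = 33·33 + 68·4·4 = 2177; y_2 = 33·4 + 4·33 = 264.
  From (x_2, y_2) = (2177, 264): x_3 = 33·2177 + 68·4·264 = 143649; y_3 = 33·264 + 4·2177 = 17420.
  From (x_3, y_3) = (143649, 17420): x_4 = 33·143649 + 68·4·17420 = 9478657; y_4 = 33·17420 + 4·143649 = 1149456.
  From (x_4, y_4) = (9478657, 1149456): x_5 = 33·9478657 + 68·4·1149456 = 625447713; y_5 = 33·1149456 + 4·9478657 = 75846676.
Step 3: Verify x_5² - 68·y_5² = 391184841696930369 - 391184841696930368 = 1 (should be 1). ✓

(x_1, y_1) = (33, 4); (x_5, y_5) = (625447713, 75846676).


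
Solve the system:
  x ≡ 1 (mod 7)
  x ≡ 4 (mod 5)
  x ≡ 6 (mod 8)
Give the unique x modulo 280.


Moduli 7, 5, 8 are pairwise coprime; by CRT there is a unique solution modulo M = 7 · 5 · 8 = 280.
Solve pairwise, accumulating the modulus:
  Start with x ≡ 1 (mod 7).
  Combine with x ≡ 4 (mod 5): since gcd(7, 5) = 1, we get a unique residue mod 35.
    Write x = 1 + 7·t and substitute into x ≡ 4 (mod 5): 7·t ≡ 4 − 1 = 3 (mod 5).
    Reduce coefficients mod 5: 2·t ≡ 3 (mod 5).
    The inverse of 2 mod 5 is 3 (since 2·3 = 6 = 1·5 + 1), so t ≡ 3·3 = 9 ≡ 4 (mod 5).
    Then x = 1 + 7·4 = 29, valid modulo lcm(7, 5) = 35: x ≡ 29 (mod 35).
  Combine with x ≡ 6 (mod 8): since gcd(35, 8) = 1, we get a unique residue mod 280.
    Write x = 29 + 35·t and substitute into x ≡ 6 (mod 8): 35·t ≡ 6 − 29 = -23 (mod 8).
    Reduce coefficients mod 8: 3·t ≡ 1 (mod 8).
    The inverse of 3 mod 8 is 3 (since 3·3 = 9 = 1·8 + 1), so t ≡ 3·1 = 3 ≡ 3 (mod 8).
    Then x = 29 + 35·3 = 134, valid modulo lcm(35, 8) = 280: x ≡ 134 (mod 280).
Verify: 134 mod 7 = 1 ✓, 134 mod 5 = 4 ✓, 134 mod 8 = 6 ✓.

x ≡ 134 (mod 280).


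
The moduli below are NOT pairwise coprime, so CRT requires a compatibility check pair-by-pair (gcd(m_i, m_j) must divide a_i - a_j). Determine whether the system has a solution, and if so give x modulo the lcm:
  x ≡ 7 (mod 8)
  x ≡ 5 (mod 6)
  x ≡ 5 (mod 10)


Moduli 8, 6, 10 are not pairwise coprime, so CRT works modulo lcm(m_i) when all pairwise compatibility conditions hold.
Pairwise compatibility: gcd(m_i, m_j) must divide a_i - a_j for every pair.
Merge one congruence at a time:
  Start: x ≡ 7 (mod 8).
  Combine with x ≡ 5 (mod 6): gcd(8, 6) = 2; 5 - 7 = -2, which IS divisible by 2, so compatible.
    Write x = 7 + 8·t and substitute into x ≡ 5 (mod 6): 8·t ≡ 5 − 7 = -2 (mod 6).
    Divide the congruence (and modulus) by g = 2: 4·t ≡ -1 (mod 3).
    Reduce coefficients mod 3: 1·t ≡ 2 (mod 3).
    So t ≡ 2 (mod 3).
    Then x = 7 + 8·2 = 23, valid modulo lcm(8, 6) = 24: x ≡ 23 (mod 24).
  Combine with x ≡ 5 (mod 10): gcd(24, 10) = 2; 5 - 23 = -18, which IS divisible by 2, so compatible.
    Write x = 23 + 24·t and substitute into x ≡ 5 (mod 10): 24·t ≡ 5 − 23 = -18 (mod 10).
    Divide the congruence (and modulus) by g = 2: 12·t ≡ -9 (mod 5).
    Reduce coefficients mod 5: 2·t ≡ 1 (mod 5).
    The inverse of 2 mod 5 is 3 (since 2·3 = 6 = 1·5 + 1), so t ≡ 3·1 = 3 ≡ 3 (mod 5).
    Then x = 23 + 24·3 = 95, valid modulo lcm(24, 10) = 120: x ≡ 95 (mod 120).
Verify: 95 mod 8 = 7, 95 mod 6 = 5, 95 mod 10 = 5.

x ≡ 95 (mod 120).


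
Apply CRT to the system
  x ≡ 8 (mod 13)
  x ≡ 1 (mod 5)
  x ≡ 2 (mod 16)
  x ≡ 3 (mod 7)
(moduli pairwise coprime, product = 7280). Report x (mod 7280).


Product of moduli M = 13 · 5 · 16 · 7 = 7280.
Merge one congruence at a time:
  Start: x ≡ 8 (mod 13).
  Combine with x ≡ 1 (mod 5); new modulus lcm = 65.
    Write x = 8 + 13·t and substitute into x ≡ 1 (mod 5): 13·t ≡ 1 − 8 = -7 (mod 5).
    Reduce coefficients mod 5: 3·t ≡ 3 (mod 5).
    The inverse of 3 mod 5 is 2 (since 3·2 = 6 = 1·5 + 1), so t ≡ 2·3 = 6 ≡ 1 (mod 5).
    Then x = 8 + 13·1 = 21, valid modulo lcm(13, 5) = 65: x ≡ 21 (mod 65).
  Combine with x ≡ 2 (mod 16); new modulus lcm = 1040.
    Write x = 21 + 65·t and substitute into x ≡ 2 (mod 16): 65·t ≡ 2 − 21 = -19 (mod 16).
    Reduce coefficients mod 16: 1·t ≡ 13 (mod 16).
    So t ≡ 13 (mod 16).
    Then x = 21 + 65·13 = 866, valid modulo lcm(65, 16) = 1040: x ≡ 866 (mod 1040).
  Combine with x ≡ 3 (mod 7); new modulus lcm = 7280.
    Write x = 866 + 1040·t and substitute into x ≡ 3 (mod 7): 1040·t ≡ 3 − 866 = -863 (mod 7).
    Reduce coefficients mod 7: 4·t ≡ 5 (mod 7).
    The inverse of 4 mod 7 is 2 (since 4·2 = 8 = 1·7 + 1), so t ≡ 2·5 = 10 ≡ 3 (mod 7).
    Then x = 866 + 1040·3 = 3986, valid modulo lcm(1040, 7) = 7280: x ≡ 3986 (mod 7280).
Verify against each original: 3986 mod 13 = 8, 3986 mod 5 = 1, 3986 mod 16 = 2, 3986 mod 7 = 3.

x ≡ 3986 (mod 7280).


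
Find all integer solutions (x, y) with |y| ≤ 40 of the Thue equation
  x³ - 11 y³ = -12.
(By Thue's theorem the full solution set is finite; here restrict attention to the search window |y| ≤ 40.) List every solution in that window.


The equation is x³ - 11y³ = -12. For fixed y, x³ = 11·y³ − 12, so a solution requires the RHS to be a perfect cube.
Strategy: iterate y from -40 to 40, compute RHS = 11·y³ − 12, and check whether it is a (positive or negative) perfect cube.
Check small values of y:
  y = 0: RHS = -12 is not a perfect cube.
  y = 1: RHS = -1 = (-1)³ ⇒ x = -1 works.
  y = -1: RHS = -23 is not a perfect cube.
  y = 2: RHS = 76 is not a perfect cube.
  y = -2: RHS = -100 is not a perfect cube.
  y = 3: RHS = 285 is not a perfect cube.
  y = -3: RHS = -309 is not a perfect cube.
Continuing the search up to |y| = 40 finds no further solutions beyond those listed.
Collected solutions: (-1, 1).

Solutions (with |y| ≤ 40): (-1, 1).


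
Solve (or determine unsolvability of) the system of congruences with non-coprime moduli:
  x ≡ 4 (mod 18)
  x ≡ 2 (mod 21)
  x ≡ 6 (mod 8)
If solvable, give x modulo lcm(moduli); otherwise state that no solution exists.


Moduli 18, 21, 8 are not pairwise coprime, so CRT works modulo lcm(m_i) when all pairwise compatibility conditions hold.
Pairwise compatibility: gcd(m_i, m_j) must divide a_i - a_j for every pair.
Merge one congruence at a time:
  Start: x ≡ 4 (mod 18).
  Combine with x ≡ 2 (mod 21): gcd(18, 21) = 3, and 2 - 4 = -2 is NOT divisible by 3.
    ⇒ system is inconsistent (no integer solution).

No solution (the system is inconsistent).


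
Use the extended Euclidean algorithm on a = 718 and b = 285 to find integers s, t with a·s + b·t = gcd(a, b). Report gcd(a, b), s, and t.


Euclidean algorithm on (718, 285) — divide until remainder is 0:
  718 = 2 · 285 + 148
  285 = 1 · 148 + 137
  148 = 1 · 137 + 11
  137 = 12 · 11 + 5
  11 = 2 · 5 + 1
  5 = 5 · 1 + 0
gcd(718, 285) = 1.
Track Bezout coefficients alongside the remainders: start with r₀ = 718 = a·1 + b·0 (s = 1, t = 0) and r₁ = 285 = a·0 + b·1 (s = 0, t = 1); each new remainder r_{k+1} = r_{k-1} − q_k·r_k inherits s_{k+1} = s_{k-1} − q_k·s_k, t_{k+1} = t_{k-1} − q_k·t_k, so r_k = a·s_k + b·t_k at every step:
  q = 2: r = 148, s = 1 − 2·0 = 1, t = 0 − 2·1 = -2  (check: 718·1 + 285·(-2) = 148)
  q = 1: r = 137, s = 0 − 1·1 = -1, t = 1 − 1·(-2) = 3  (check: 718·(-1) + 285·3 = 137)
  q = 1: r = 11, s = 1 − 1·(-1) = 2, t = -2 − 1·3 = -5  (check: 718·2 + 285·(-5) = 11)
  q = 12: r = 5, s = -1 − 12·2 = -25, t = 3 − 12·(-5) = 63  (check: 718·(-25) + 285·63 = 5)
  q = 2: r = 1, s = 2 − 2·(-25) = 52, t = -5 − 2·63 = -131  (check: 718·52 + 285·(-131) = 1)
The row with r = 1 (the gcd) gives the Bezout coefficients s = 52, t = -131.
Result: 718 · (52) + 285 · (-131) = 1.

gcd(718, 285) = 1; s = 52, t = -131 (check: 718·52 + 285·(-131) = 1).


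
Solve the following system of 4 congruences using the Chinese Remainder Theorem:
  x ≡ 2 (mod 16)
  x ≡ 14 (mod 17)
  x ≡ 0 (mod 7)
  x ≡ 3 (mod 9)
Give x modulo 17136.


Product of moduli M = 16 · 17 · 7 · 9 = 17136.
Merge one congruence at a time:
  Start: x ≡ 2 (mod 16).
  Combine with x ≡ 14 (mod 17); new modulus lcm = 272.
    Write x = 2 + 16·t and substitute into x ≡ 14 (mod 17): 16·t ≡ 14 − 2 = 12 (mod 17).
    The inverse of 16 mod 17 is 16 (since 16·16 = 256 = 15·17 + 1), so t ≡ 16·12 = 192 ≡ 5 (mod 17).
    Then x = 2 + 16·5 = 82, valid modulo lcm(16, 17) = 272: x ≡ 82 (mod 272).
  Combine with x ≡ 0 (mod 7); new modulus lcm = 1904.
    Write x = 82 + 272·t and substitute into x ≡ 0 (mod 7): 272·t ≡ 0 − 82 = -82 (mod 7).
    Reduce coefficients mod 7: 6·t ≡ 2 (mod 7).
    The inverse of 6 mod 7 is 6 (since 6·6 = 36 = 5·7 + 1), so t ≡ 6·2 = 12 ≡ 5 (mod 7).
    Then x = 82 + 272·5 = 1442, valid modulo lcm(272, 7) = 1904: x ≡ 1442 (mod 1904).
  Combine with x ≡ 3 (mod 9); new modulus lcm = 17136.
    Write x = 1442 + 1904·t and substitute into x ≡ 3 (mod 9): 1904·t ≡ 3 − 1442 = -1439 (mod 9).
    Reduce coefficients mod 9: 5·t ≡ 1 (mod 9).
    The inverse of 5 mod 9 is 2 (since 5·2 = 10 = 1·9 + 1), so t ≡ 2·1 = 2 ≡ 2 (mod 9).
    Then x = 1442 + 1904·2 = 5250, valid modulo lcm(1904, 9) = 17136: x ≡ 5250 (mod 17136).
Verify against each original: 5250 mod 16 = 2, 5250 mod 17 = 14, 5250 mod 7 = 0, 5250 mod 9 = 3.

x ≡ 5250 (mod 17136).


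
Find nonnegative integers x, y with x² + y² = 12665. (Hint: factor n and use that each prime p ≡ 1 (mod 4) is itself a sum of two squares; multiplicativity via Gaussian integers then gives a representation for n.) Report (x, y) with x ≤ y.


Step 1: Factor n = 12665 = 5 · 17 · 149.
Step 2: Check the mod-4 condition on each prime factor: 5 ≡ 1 (mod 4), exponent 1; 17 ≡ 1 (mod 4), exponent 1; 149 ≡ 1 (mod 4), exponent 1.
All primes ≡ 3 (mod 4) appear to even exponent (or don't appear), so by the two-squares theorem n IS expressible as a sum of two squares.
Step 3: Build a representation. Here n = 5 · 17 · 149 is a product of primes ≡ 1 (mod 4). Each prime p ≡ 1 (mod 4) is itself a sum of two squares; find a² by testing p − a² for a perfect square:
  5: 5 − 1² = 4 = 2² ⇒ 5 = 1² + 2².
  17: 17 − 1² = 16 = 4² ⇒ 17 = 1² + 4².
  149: 149 − 1² = 148, 149 − 2² = 145, 149 − 3² = 140, 149 − 4² = 133, 149 − 5² = 124, 149 − 6² = 113, 149 − 7² = 100 = 10² ⇒ 149 = 7² + 10².
  Combine using the Brahmagupta–Fibonacci identity (a² + b²)(c² + d²) = (ac − bd)² + (ad + bc)² = (ac + bd)² + (ad − bc)²:
  5 · 17 = 85: from (1² + 2²)(1² + 4²), take (1·1 − 2·4, 1·4 + 2·1) = (1 − 8, 4 + 2) = (-7, 6); dropping signs (only squares matter) gives (7, 6); check 7² + 6² = 49 + 36 = 85 ✓.
  85 · 149 = 12665: from (7² + 6²)(7² + 10²), take (7·7 − 6·10, 7·10 + 6·7) = (49 − 60, 70 + 42) = (-11, 112); dropping signs (only squares matter) gives (11, 112); check 11² + 112² = 121 + 12544 = 12665 ✓.
Step 4: Order so x ≤ y and verify: 11² + 112² = 121 + 12544 = 12665 = n. ✓

n = 12665 = 11² + 112² (one valid representation with x ≤ y).


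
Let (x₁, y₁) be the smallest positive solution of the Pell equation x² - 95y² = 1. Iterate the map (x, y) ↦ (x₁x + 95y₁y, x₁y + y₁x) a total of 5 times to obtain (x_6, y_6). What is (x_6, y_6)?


Step 1: Find the fundamental solution (x₁, y₁) of x² - 95y² = 1.
  Expand √95 as a continued fraction. a₀ = ⌊√95⌋ = 9; iterate m_{k+1} = d_k·a_k − m_k, d_{k+1} = (95 − m_{k+1}²)/d_k, a_{k+1} = ⌊(a₀ + m_{k+1})/d_{k+1}⌋ (starting m₀ = 0, d₀ = 1), with convergents p_k = a_k·p_{k-1} + p_{k-2}, q_k = a_k·q_{k-1} + q_{k-2} (p₋₁ = 1, q₋₁ = 0):
  k = 0: a₀ = 9; p₀/q₀ = 9/1; p₀² − 95·q₀² = 81 − 95 = -14.
  k = 1: m = 9, d = 14, a = ⌊(9 + 9)/14⌋ = 1; p/q = (1·9 + 1)/(1·1 + 0) = 10/1; p² − 95·q² = 100 − 95 = 5.
  k = 2: m = 5, d = 5, a = ⌊(9 + 5)/5⌋ = 2; p/q = (2·10 + 9)/(2·1 + 1) = 29/3; p² − 95·q² = 841 − 855 = -14.
  k = 3: m = 5, d = 14, a = ⌊(9 + 5)/14⌋ = 1; p/q = (1·29 + 10)/(1·3 + 1) = 39/4; p² − 95·q² = 1521 − 1520 = 1.
  The first convergent with p² − 95·q² = 1 gives the fundamental solution (x₁, y₁) = (39, 4).
Step 2: Apply the recurrence (x_{n+1}, y_{n+1}) = (x₁x_n + 95y₁y_n, x₁y_n + y₁x_n) repeatedly.
  From (x_1, y_1) = (39, 4): x_2 = 39·39 + 95·4·4 = 3041; y_2 = 39·4 + 4·39 = 312.
  From (x_2, y_2) = (3041, 312): x_3 = 39·3041 + 95·4·312 = 237159; y_3 = 39·312 + 4·3041 = 24332.
  From (x_3, y_3) = (237159, 24332): x_4 = 39·237159 + 95·4·24332 = 18495361; y_4 = 39·24332 + 4·237159 = 1897584.
  From (x_4, y_4) = (18495361, 1897584): x_5 = 39·18495361 + 95·4·1897584 = 1442400999; y_5 = 39·1897584 + 4·18495361 = 147987220.
  From (x_5, y_5) = (1442400999, 147987220): x_6 = 39·1442400999 + 95·4·147987220 = 112488782561; y_6 = 39·147987220 + 4·1442400999 = 11541105576.
Step 3: Verify x_6² - 95·y_6² = 12653726202055937718721 - 12653726202055937718720 = 1 (should be 1). ✓

(x_1, y_1) = (39, 4); (x_6, y_6) = (112488782561, 11541105576).


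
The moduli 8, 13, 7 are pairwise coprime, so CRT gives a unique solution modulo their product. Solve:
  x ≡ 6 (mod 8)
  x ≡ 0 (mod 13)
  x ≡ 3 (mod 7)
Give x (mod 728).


Moduli 8, 13, 7 are pairwise coprime; by CRT there is a unique solution modulo M = 8 · 13 · 7 = 728.
Solve pairwise, accumulating the modulus:
  Start with x ≡ 6 (mod 8).
  Combine with x ≡ 0 (mod 13): since gcd(8, 13) = 1, we get a unique residue mod 104.
    Write x = 6 + 8·t and substitute into x ≡ 0 (mod 13): 8·t ≡ 0 − 6 = -6 (mod 13).
    Reduce coefficients mod 13: 8·t ≡ 7 (mod 13).
    The inverse of 8 mod 13 is 5 (since 8·5 = 40 = 3·13 + 1), so t ≡ 5·7 = 35 ≡ 9 (mod 13).
    Then x = 6 + 8·9 = 78, valid modulo lcm(8, 13) = 104: x ≡ 78 (mod 104).
  Combine with x ≡ 3 (mod 7): since gcd(104, 7) = 1, we get a unique residue mod 728.
    Write x = 78 + 104·t and substitute into x ≡ 3 (mod 7): 104·t ≡ 3 − 78 = -75 (mod 7).
    Reduce coefficients mod 7: 6·t ≡ 2 (mod 7).
    The inverse of 6 mod 7 is 6 (since 6·6 = 36 = 5·7 + 1), so t ≡ 6·2 = 12 ≡ 5 (mod 7).
    Then x = 78 + 104·5 = 598, valid modulo lcm(104, 7) = 728: x ≡ 598 (mod 728).
Verify: 598 mod 8 = 6 ✓, 598 mod 13 = 0 ✓, 598 mod 7 = 3 ✓.

x ≡ 598 (mod 728).


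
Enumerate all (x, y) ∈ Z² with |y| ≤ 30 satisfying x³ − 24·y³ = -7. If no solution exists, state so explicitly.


The equation is x³ - 24y³ = -7. For fixed y, x³ = 24·y³ − 7, so a solution requires the RHS to be a perfect cube.
Strategy: iterate y from -30 to 30, compute RHS = 24·y³ − 7, and check whether it is a (positive or negative) perfect cube.
Check small values of y:
  y = 0: RHS = -7 is not a perfect cube.
  y = 1: RHS = 17 is not a perfect cube.
  y = -1: RHS = -31 is not a perfect cube.
  y = 2: RHS = 185 is not a perfect cube.
  y = -2: RHS = -199 is not a perfect cube.
  y = 3: RHS = 641 is not a perfect cube.
  y = -3: RHS = -655 is not a perfect cube.
Continuing the search up to |y| = 30 finds no solutions either.
No (x, y) in the scanned range satisfies the equation.

No integer solutions with |y| ≤ 30.


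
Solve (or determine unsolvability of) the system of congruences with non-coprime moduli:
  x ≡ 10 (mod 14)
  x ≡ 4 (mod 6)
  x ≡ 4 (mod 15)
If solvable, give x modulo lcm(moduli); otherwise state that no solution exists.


Moduli 14, 6, 15 are not pairwise coprime, so CRT works modulo lcm(m_i) when all pairwise compatibility conditions hold.
Pairwise compatibility: gcd(m_i, m_j) must divide a_i - a_j for every pair.
Merge one congruence at a time:
  Start: x ≡ 10 (mod 14).
  Combine with x ≡ 4 (mod 6): gcd(14, 6) = 2; 4 - 10 = -6, which IS divisible by 2, so compatible.
    Write x = 10 + 14·t and substitute into x ≡ 4 (mod 6): 14·t ≡ 4 − 10 = -6 (mod 6).
    Divide the congruence (and modulus) by g = 2: 7·t ≡ -3 (mod 3).
    Reduce coefficients mod 3: 1·t ≡ 0 (mod 3).
    So t ≡ 0 (mod 3).
    Then x = 10 + 14·0 = 10, valid modulo lcm(14, 6) = 42: x ≡ 10 (mod 42).
  Combine with x ≡ 4 (mod 15): gcd(42, 15) = 3; 4 - 10 = -6, which IS divisible by 3, so compatible.
    Write x = 10 + 42·t and substitute into x ≡ 4 (mod 15): 42·t ≡ 4 − 10 = -6 (mod 15).
    Divide the congruence (and modulus) by g = 3: 14·t ≡ -2 (mod 5).
    Reduce coefficients mod 5: 4·t ≡ 3 (mod 5).
    The inverse of 4 mod 5 is 4 (since 4·4 = 16 = 3·5 + 1), so t ≡ 4·3 = 12 ≡ 2 (mod 5).
    Then x = 10 + 42·2 = 94, valid modulo lcm(42, 15) = 210: x ≡ 94 (mod 210).
Verify: 94 mod 14 = 10, 94 mod 6 = 4, 94 mod 15 = 4.

x ≡ 94 (mod 210).


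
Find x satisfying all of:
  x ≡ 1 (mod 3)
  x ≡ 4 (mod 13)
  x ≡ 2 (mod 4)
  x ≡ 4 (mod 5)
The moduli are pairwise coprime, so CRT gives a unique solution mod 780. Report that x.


Product of moduli M = 3 · 13 · 4 · 5 = 780.
Merge one congruence at a time:
  Start: x ≡ 1 (mod 3).
  Combine with x ≡ 4 (mod 13); new modulus lcm = 39.
    Write x = 1 + 3·t and substitute into x ≡ 4 (mod 13): 3·t ≡ 4 − 1 = 3 (mod 13).
    The inverse of 3 mod 13 is 9 (since 3·9 = 27 = 2·13 + 1), so t ≡ 9·3 = 27 ≡ 1 (mod 13).
    Then x = 1 + 3·1 = 4, valid modulo lcm(3, 13) = 39: x ≡ 4 (mod 39).
  Combine with x ≡ 2 (mod 4); new modulus lcm = 156.
    Write x = 4 + 39·t and substitute into x ≡ 2 (mod 4): 39·t ≡ 2 − 4 = -2 (mod 4).
    Reduce coefficients mod 4: 3·t ≡ 2 (mod 4).
    The inverse of 3 mod 4 is 3 (since 3·3 = 9 = 2·4 + 1), so t ≡ 3·2 = 6 ≡ 2 (mod 4).
    Then x = 4 + 39·2 = 82, valid modulo lcm(39, 4) = 156: x ≡ 82 (mod 156).
  Combine with x ≡ 4 (mod 5); new modulus lcm = 780.
    Write x = 82 + 156·t and substitute into x ≡ 4 (mod 5): 156·t ≡ 4 − 82 = -78 (mod 5).
    Reduce coefficients mod 5: 1·t ≡ 2 (mod 5).
    So t ≡ 2 (mod 5).
    Then x = 82 + 156·2 = 394, valid modulo lcm(156, 5) = 780: x ≡ 394 (mod 780).
Verify against each original: 394 mod 3 = 1, 394 mod 13 = 4, 394 mod 4 = 2, 394 mod 5 = 4.

x ≡ 394 (mod 780).


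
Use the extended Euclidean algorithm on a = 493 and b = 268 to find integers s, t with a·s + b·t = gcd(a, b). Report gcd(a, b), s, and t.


Euclidean algorithm on (493, 268) — divide until remainder is 0:
  493 = 1 · 268 + 225
  268 = 1 · 225 + 43
  225 = 5 · 43 + 10
  43 = 4 · 10 + 3
  10 = 3 · 3 + 1
  3 = 3 · 1 + 0
gcd(493, 268) = 1.
Track Bezout coefficients alongside the remainders: start with r₀ = 493 = a·1 + b·0 (s = 1, t = 0) and r₁ = 268 = a·0 + b·1 (s = 0, t = 1); each new remainder r_{k+1} = r_{k-1} − q_k·r_k inherits s_{k+1} = s_{k-1} − q_k·s_k, t_{k+1} = t_{k-1} − q_k·t_k, so r_k = a·s_k + b·t_k at every step:
  q = 1: r = 225, s = 1 − 1·0 = 1, t = 0 − 1·1 = -1  (check: 493·1 + 268·(-1) = 225)
  q = 1: r = 43, s = 0 − 1·1 = -1, t = 1 − 1·(-1) = 2  (check: 493·(-1) + 268·2 = 43)
  q = 5: r = 10, s = 1 − 5·(-1) = 6, t = -1 − 5·2 = -11  (check: 493·6 + 268·(-11) = 10)
  q = 4: r = 3, s = -1 − 4·6 = -25, t = 2 − 4·(-11) = 46  (check: 493·(-25) + 268·46 = 3)
  q = 3: r = 1, s = 6 − 3·(-25) = 81, t = -11 − 3·46 = -149  (check: 493·81 + 268·(-149) = 1)
The row with r = 1 (the gcd) gives the Bezout coefficients s = 81, t = -149.
Result: 493 · (81) + 268 · (-149) = 1.

gcd(493, 268) = 1; s = 81, t = -149 (check: 493·81 + 268·(-149) = 1).


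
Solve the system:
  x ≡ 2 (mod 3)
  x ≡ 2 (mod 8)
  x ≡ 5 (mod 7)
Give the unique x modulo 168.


Moduli 3, 8, 7 are pairwise coprime; by CRT there is a unique solution modulo M = 3 · 8 · 7 = 168.
Solve pairwise, accumulating the modulus:
  Start with x ≡ 2 (mod 3).
  Combine with x ≡ 2 (mod 8): since gcd(3, 8) = 1, we get a unique residue mod 24.
    Write x = 2 + 3·t and substitute into x ≡ 2 (mod 8): 3·t ≡ 2 − 2 = 0 (mod 8).
    The inverse of 3 mod 8 is 3 (since 3·3 = 9 = 1·8 + 1), so t ≡ 3·0 = 0 ≡ 0 (mod 8).
    Then x = 2 + 3·0 = 2, valid modulo lcm(3, 8) = 24: x ≡ 2 (mod 24).
  Combine with x ≡ 5 (mod 7): since gcd(24, 7) = 1, we get a unique residue mod 168.
    Write x = 2 + 24·t and substitute into x ≡ 5 (mod 7): 24·t ≡ 5 − 2 = 3 (mod 7).
    Reduce coefficients mod 7: 3·t ≡ 3 (mod 7).
    The inverse of 3 mod 7 is 5 (since 3·5 = 15 = 2·7 + 1), so t ≡ 5·3 = 15 ≡ 1 (mod 7).
    Then x = 2 + 24·1 = 26, valid modulo lcm(24, 7) = 168: x ≡ 26 (mod 168).
Verify: 26 mod 3 = 2 ✓, 26 mod 8 = 2 ✓, 26 mod 7 = 5 ✓.

x ≡ 26 (mod 168).
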